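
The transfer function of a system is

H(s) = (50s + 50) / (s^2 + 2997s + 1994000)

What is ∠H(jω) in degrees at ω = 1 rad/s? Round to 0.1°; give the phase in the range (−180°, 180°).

Substitute s = j1:
Numerator: 50(j1) + 50 = 50 + j50
Denominator: (j1)^2 + 2997(j1) + 1994000 = 1993999 + j2997
|N| = √(50² + 50²) ≈ 70.711, ∠N ≈ 45.00°
|D| = √(1993999² + 2997²) ≈ 1.994e+06, ∠D ≈ 0.09°
∠H = 45.00° − 0.09° = 44.91°

44.9°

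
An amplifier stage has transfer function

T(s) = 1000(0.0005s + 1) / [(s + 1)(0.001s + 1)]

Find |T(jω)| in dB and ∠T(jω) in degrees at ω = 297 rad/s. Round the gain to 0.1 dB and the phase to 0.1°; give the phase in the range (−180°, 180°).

At ω = 297 rad/s:
zero (1 + j297·0.0005) = 1 + j0.1485 → |·| ≈ 1.011, ∠ ≈ 8.45°
pole (1 + j297·1) = 1 + j297 → |·| ≈ 297, ∠ ≈ 89.81°
pole (1 + j297·0.001) = 1 + j0.297 → |·| ≈ 1.0432, ∠ ≈ 16.54°
|T| = 1000 · 1.011 / (297 · 1.0432) ≈ 3.2631
Gain = 20 log₁₀(3.2631) ≈ 10.27 dB
∠T = (8.45°) − (89.81° + 16.54°) = -97.90°

10.3 dB, -97.9°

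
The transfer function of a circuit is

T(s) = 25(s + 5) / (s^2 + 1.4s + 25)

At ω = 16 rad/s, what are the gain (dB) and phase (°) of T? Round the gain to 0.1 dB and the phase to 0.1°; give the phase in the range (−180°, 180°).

At s = jω = j16:
zero (s+5): 5 + j16 → |·| = √(5²+16²) = √281 ≈ 16.763, ∠ = arctan(16/5) ≈ 72.65°
quadratic: (j16)² + 1.4·j16 + 25 = -231 + j22.4 → |·| ≈ 232.08, ∠ ≈ 174.46°
|T| = 25 · 16.763 / 232.08 ≈ 1.8057
Gain = 20 log₁₀(1.8057) ≈ 5.13 dB
∠T = 72.65° − 174.46° = -101.81°

5.1 dB, -101.8°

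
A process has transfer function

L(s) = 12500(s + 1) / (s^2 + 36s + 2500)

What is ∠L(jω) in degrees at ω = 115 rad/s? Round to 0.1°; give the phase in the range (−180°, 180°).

-69.4°

At s = jω = j115:
zero (s+1): 1 + j115 → |·| = √(1²+115²) = √13226 ≈ 115, ∠ = arctan(115/1) ≈ 89.50°
quadratic: (j115)² + 36·j115 + 2500 = -10725 + j4140 → |·| ≈ 11496, ∠ ≈ 158.89°
∠L = 89.50° − 158.89° = -69.39°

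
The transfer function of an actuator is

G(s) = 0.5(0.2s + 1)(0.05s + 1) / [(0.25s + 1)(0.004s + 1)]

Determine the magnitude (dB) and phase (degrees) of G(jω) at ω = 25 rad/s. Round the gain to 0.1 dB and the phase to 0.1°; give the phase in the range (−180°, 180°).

At ω = 25 rad/s:
zero (1 + j25·0.2) = 1 + j5 → |·| ≈ 5.099, ∠ ≈ 78.69°
zero (1 + j25·0.05) = 1 + j1.25 → |·| ≈ 1.6008, ∠ ≈ 51.34°
pole (1 + j25·0.25) = 1 + j6.25 → |·| ≈ 6.3295, ∠ ≈ 80.91°
pole (1 + j25·0.004) = 1 + j0.1 → |·| ≈ 1.005, ∠ ≈ 5.71°
|G| = 0.5 · 5.099 · 1.6008 / (6.3295 · 1.005) ≈ 0.64159
Gain = 20 log₁₀(0.64159) ≈ -3.85 dB
∠G = (78.69° + 51.34°) − (80.91° + 5.71°) = 43.41°

-3.9 dB, 43.4°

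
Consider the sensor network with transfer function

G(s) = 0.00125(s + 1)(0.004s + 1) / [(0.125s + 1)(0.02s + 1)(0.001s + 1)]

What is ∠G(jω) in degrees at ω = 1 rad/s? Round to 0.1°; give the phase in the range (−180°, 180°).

36.9°

At ω = 1 rad/s:
zero (1 + j1·1) = 1 + j1 → |·| ≈ 1.4142, ∠ ≈ 45.00°
zero (1 + j1·0.004) = 1 + j0.004 → |·| ≈ 1, ∠ ≈ 0.23°
pole (1 + j1·0.125) = 1 + j0.125 → |·| ≈ 1.0078, ∠ ≈ 7.13°
pole (1 + j1·0.02) = 1 + j0.02 → |·| ≈ 1.0002, ∠ ≈ 1.15°
pole (1 + j1·0.001) = 1 + j0.001 → |·| ≈ 1, ∠ ≈ 0.06°
∠G = (45.00° + 0.23°) − (7.13° + 1.15° + 0.06°) = 36.89°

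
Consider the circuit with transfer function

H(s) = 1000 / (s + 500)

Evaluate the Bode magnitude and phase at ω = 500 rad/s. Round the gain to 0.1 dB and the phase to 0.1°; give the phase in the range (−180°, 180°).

3.0 dB, -45.0°

Substitute s = j500:
Numerator: 1000 = 1000 + j0
Denominator: (j500) + 500 = 500 + j500
|N| = √(1000² + 0²) ≈ 1000, ∠N ≈ 0.00°
|D| = √(500² + 500²) ≈ 707.11, ∠D ≈ 45.00°
|H| = 1000 / 707.11 ≈ 1.4142
Gain = 20 log₁₀(1.4142) ≈ 3.01 dB
∠H = 0.00° − 45.00° = -45.00°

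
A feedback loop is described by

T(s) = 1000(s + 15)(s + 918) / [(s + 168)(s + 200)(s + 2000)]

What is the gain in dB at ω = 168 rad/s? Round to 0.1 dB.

2.0 dB

At s = jω = j168:
zero (s+15): 15 + j168 → |·| = √(15²+168²) = √28449 ≈ 168.67, ∠ = arctan(168/15) ≈ 84.90°
zero (s+918): 918 + j168 → |·| = √(918²+168²) = √870948 ≈ 933.25, ∠ = arctan(168/918) ≈ 10.37°
pole (s+168): 168 + j168 → |·| = √(168²+168²) = √56448 ≈ 237.59, ∠ = arctan(168/168) ≈ 45.00°
pole (s+200): 200 + j168 → |·| = √(200²+168²) = √68224 ≈ 261.2, ∠ = arctan(168/200) ≈ 40.03°
pole (s+2000): 2000 + j168 → |·| = √(2000²+168²) = √4028224 ≈ 2007, ∠ = arctan(168/2000) ≈ 4.80°
|T| = 1000 · 1.5741e+05 / 1.2455e+08 ≈ 1.2638
Gain = 20 log₁₀(1.2638) ≈ 2.03 dB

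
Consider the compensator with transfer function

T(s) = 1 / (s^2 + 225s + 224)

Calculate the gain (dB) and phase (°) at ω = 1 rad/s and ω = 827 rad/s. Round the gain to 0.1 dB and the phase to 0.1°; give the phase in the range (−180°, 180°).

Substitute s = j1:
Numerator: 1 = 1 + j0
Denominator: (j1)^2 + 225(j1) + 224 = 223 + j225
|N| = √(1² + 0²) ≈ 1, ∠N ≈ 0.00°
|D| = √(223² + 225²) ≈ 316.79, ∠D ≈ 45.26°
|T| = 1 / 316.79 ≈ 0.0031567
Gain = 20 log₁₀(0.0031567) ≈ -50.02 dB
∠T = 0.00° − 45.26° = -45.26°

Substitute s = j827:
Numerator: 1 = 1 + j0
Denominator: (j827)^2 + 225(j827) + 224 = -683705 + j186075
|N| = √(1² + 0²) ≈ 1, ∠N ≈ 0.00°
|D| = √(683705² + 186075²) ≈ 7.0857e+05, ∠D ≈ 164.78°
|T| = 1 / 7.0857e+05 ≈ 1.4113e-06
Gain = 20 log₁₀(1.4113e-06) ≈ -117.01 dB
∠T = 0.00° − 164.78° = -164.78°

ω = 1: -50.0 dB, -45.3°; ω = 827: -117.0 dB, -164.8°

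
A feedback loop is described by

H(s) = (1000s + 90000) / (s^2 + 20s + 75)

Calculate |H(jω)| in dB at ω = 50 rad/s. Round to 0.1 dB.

Substitute s = j50:
Numerator: 1000(j50) + 90000 = 90000 + j50000
Denominator: (j50)^2 + 20(j50) + 75 = -2425 + j1000
|N| = √(90000² + 50000²) ≈ 1.0296e+05, ∠N ≈ 29.05°
|D| = √(2425² + 1000²) ≈ 2623.1, ∠D ≈ 157.59°
|H| = 1.0296e+05 / 2623.1 ≈ 39.251
Gain = 20 log₁₀(39.251) ≈ 31.88 dB

31.9 dB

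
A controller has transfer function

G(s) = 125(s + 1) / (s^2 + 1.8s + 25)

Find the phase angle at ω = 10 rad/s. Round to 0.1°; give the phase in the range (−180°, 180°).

At s = jω = j10:
zero (s+1): 1 + j10 → |·| = √(1²+10²) = √101 ≈ 10.05, ∠ = arctan(10/1) ≈ 84.29°
quadratic: (j10)² + 1.8·j10 + 25 = -75 + j18 → |·| ≈ 77.13, ∠ ≈ 166.50°
∠G = 84.29° − 166.50° = -82.21°

-82.2°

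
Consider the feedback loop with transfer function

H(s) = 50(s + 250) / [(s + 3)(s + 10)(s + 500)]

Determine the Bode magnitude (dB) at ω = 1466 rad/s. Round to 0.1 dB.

At s = jω = j1466:
zero (s+250): 250 + j1466 → |·| = √(250²+1466²) = √2211656 ≈ 1487.2, ∠ = arctan(1466/250) ≈ 80.32°
pole (s+3): 3 + j1466 → |·| = √(3²+1466²) = √2149165 ≈ 1466, ∠ = arctan(1466/3) ≈ 89.88°
pole (s+10): 10 + j1466 → |·| = √(10²+1466²) = √2149256 ≈ 1466, ∠ = arctan(1466/10) ≈ 89.61°
pole (s+500): 500 + j1466 → |·| = √(500²+1466²) = √2399156 ≈ 1548.9, ∠ = arctan(1466/500) ≈ 71.17°
|H| = 50 · 1487.2 / 3.3288e+09 ≈ 2.2338e-05
Gain = 20 log₁₀(2.2338e-05) ≈ -93.02 dB

-93.0 dB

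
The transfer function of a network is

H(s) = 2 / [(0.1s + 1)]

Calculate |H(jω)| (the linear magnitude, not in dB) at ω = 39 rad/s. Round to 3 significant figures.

At ω = 39 rad/s:
pole (1 + j39·0.1) = 1 + j3.9 → |·| ≈ 4.0262, ∠ ≈ 75.62°
|H| = 2 · 1 / (4.0262) ≈ 0.49675

0.497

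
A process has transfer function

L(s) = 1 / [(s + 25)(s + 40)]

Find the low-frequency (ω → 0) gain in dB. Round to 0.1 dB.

L(0) = 1 / (25·40) = 0.001
20 log₁₀(0.001) ≈ -60.00 dB

-60.0 dB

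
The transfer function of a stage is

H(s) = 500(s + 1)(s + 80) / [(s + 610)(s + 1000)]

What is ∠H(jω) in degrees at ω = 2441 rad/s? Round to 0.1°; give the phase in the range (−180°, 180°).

34.4°

At s = jω = j2441:
zero (s+1): 1 + j2441 → |·| = √(1²+2441²) = √5958482 ≈ 2441, ∠ = arctan(2441/1) ≈ 89.98°
zero (s+80): 80 + j2441 → |·| = √(80²+2441²) = √5964881 ≈ 2442.3, ∠ = arctan(2441/80) ≈ 88.12°
pole (s+610): 610 + j2441 → |·| = √(610²+2441²) = √6330581 ≈ 2516.1, ∠ = arctan(2441/610) ≈ 75.97°
pole (s+1000): 1000 + j2441 → |·| = √(1000²+2441²) = √6958481 ≈ 2637.9, ∠ = arctan(2441/1000) ≈ 67.72°
∠H = 178.10° − 143.69° = 34.41°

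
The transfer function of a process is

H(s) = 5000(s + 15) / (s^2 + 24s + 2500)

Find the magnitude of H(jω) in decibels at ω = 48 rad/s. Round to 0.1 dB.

At s = jω = j48:
zero (s+15): 15 + j48 → |·| = √(15²+48²) = √2529 ≈ 50.289, ∠ = arctan(48/15) ≈ 72.65°
quadratic: (j48)² + 24·j48 + 2500 = 196 + j1152 → |·| ≈ 1168.6, ∠ ≈ 80.34°
|H| = 5000 · 50.289 / 1168.6 ≈ 215.17
Gain = 20 log₁₀(215.17) ≈ 46.66 dB

46.7 dB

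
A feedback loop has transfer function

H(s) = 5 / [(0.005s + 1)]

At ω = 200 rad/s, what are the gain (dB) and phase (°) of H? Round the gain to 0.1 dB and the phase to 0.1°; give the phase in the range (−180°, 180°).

11.0 dB, -45.0°

At ω = 200 rad/s:
pole (1 + j200·0.005) = 1 + j1 → |·| ≈ 1.4142, ∠ ≈ 45.00°
|H| = 5 · 1 / (1.4142) ≈ 3.5356
Gain = 20 log₁₀(3.5356) ≈ 10.97 dB
∠H = (0°) − (45.00°) = -45.00°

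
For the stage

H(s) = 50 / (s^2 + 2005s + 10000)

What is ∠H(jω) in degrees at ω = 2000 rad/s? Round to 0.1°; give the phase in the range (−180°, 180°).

Substitute s = j2000:
Numerator: 50 = 50 + j0
Denominator: (j2000)^2 + 2005(j2000) + 10000 = -3990000 + j4010000
|N| = √(50² + 0²) ≈ 50, ∠N ≈ 0.00°
|D| = √(3990000² + 4010000²) ≈ 5.6569e+06, ∠D ≈ 134.86°
∠H = 0.00° − 134.86° = -134.86°

-134.9°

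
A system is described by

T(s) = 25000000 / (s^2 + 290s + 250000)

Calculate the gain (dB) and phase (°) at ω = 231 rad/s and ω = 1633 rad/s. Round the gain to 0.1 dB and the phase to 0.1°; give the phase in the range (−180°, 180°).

ω = 231: 41.6 dB, -18.8°; ω = 1633: 20.1 dB, -168.9°

At s = jω = j231:
quadratic: (j231)² + 290·j231 + 250000 = 196639 + j66990 → |·| ≈ 2.0774e+05, ∠ ≈ 18.81°
|T| = 25000000 / 2.0774e+05 ≈ 120.34
Gain = 20 log₁₀(120.34) ≈ 41.61 dB
∠T = 0.00° − 18.81° = -18.81°

At s = jω = j1633:
quadratic: (j1633)² + 290·j1633 + 250000 = -2416689 + j473570 → |·| ≈ 2.4627e+06, ∠ ≈ 168.91°
|T| = 25000000 / 2.4627e+06 ≈ 10.151
Gain = 20 log₁₀(10.151) ≈ 20.13 dB
∠T = 0.00° − 168.91° = -168.91°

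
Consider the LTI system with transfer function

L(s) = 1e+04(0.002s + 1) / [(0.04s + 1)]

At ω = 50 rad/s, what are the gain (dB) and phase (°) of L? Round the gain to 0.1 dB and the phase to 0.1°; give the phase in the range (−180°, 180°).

At ω = 50 rad/s:
zero (1 + j50·0.002) = 1 + j0.1 → |·| ≈ 1.005, ∠ ≈ 5.71°
pole (1 + j50·0.04) = 1 + j2 → |·| ≈ 2.2361, ∠ ≈ 63.43°
|L| = 1e+04 · 1.005 / (2.2361) ≈ 4494.4
Gain = 20 log₁₀(4494.4) ≈ 73.05 dB
∠L = (5.71°) − (63.43°) = -57.72°

73.1 dB, -57.7°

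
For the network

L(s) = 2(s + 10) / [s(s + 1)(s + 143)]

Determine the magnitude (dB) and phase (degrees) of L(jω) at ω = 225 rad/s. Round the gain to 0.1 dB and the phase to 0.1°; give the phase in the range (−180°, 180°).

-89.5 dB, -149.9°

At s = jω = j225:
zero (s+10): 10 + j225 → |·| = √(10²+225²) = √50725 ≈ 225.22, ∠ = arctan(225/10) ≈ 87.46°
pole (s+1): 1 + j225 → |·| = √(1²+225²) = √50626 ≈ 225, ∠ = arctan(225/1) ≈ 89.75°
pole (s+143): 143 + j225 → |·| = √(143²+225²) = √71074 ≈ 266.6, ∠ = arctan(225/143) ≈ 57.56°
pole at origin: |s| = 225, ∠ = 90.00° (in denominator)
|L| = 2 · 225.22 / 1.3497e+07 ≈ 3.3373e-05
Gain = 20 log₁₀(3.3373e-05) ≈ -89.53 dB
∠L = 87.46° − 237.31° = -149.85°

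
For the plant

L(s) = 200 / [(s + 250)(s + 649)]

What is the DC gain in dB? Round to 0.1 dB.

L(0) = 200 / (250·649) ≈ 0.0012327
20 log₁₀(0.0012327) ≈ -58.18 dB

-58.2 dB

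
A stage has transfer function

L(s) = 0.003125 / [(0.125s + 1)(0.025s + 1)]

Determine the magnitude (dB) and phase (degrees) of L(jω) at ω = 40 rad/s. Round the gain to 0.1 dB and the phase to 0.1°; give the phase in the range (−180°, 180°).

At ω = 40 rad/s:
pole (1 + j40·0.125) = 1 + j5 → |·| ≈ 5.099, ∠ ≈ 78.69°
pole (1 + j40·0.025) = 1 + j1 → |·| ≈ 1.4142, ∠ ≈ 45.00°
|L| = 0.003125 · 1 / (5.099 · 1.4142) ≈ 0.00043337
Gain = 20 log₁₀(0.00043337) ≈ -67.26 dB
∠L = (0°) − (78.69° + 45.00°) = -123.69°

-67.3 dB, -123.7°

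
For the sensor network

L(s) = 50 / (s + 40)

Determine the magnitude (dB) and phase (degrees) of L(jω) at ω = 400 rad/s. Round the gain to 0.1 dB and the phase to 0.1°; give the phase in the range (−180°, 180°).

-18.1 dB, -84.3°

Substitute s = j400:
Numerator: 50 = 50 + j0
Denominator: (j400) + 40 = 40 + j400
|N| = √(50² + 0²) ≈ 50, ∠N ≈ 0.00°
|D| = √(40² + 400²) ≈ 402, ∠D ≈ 84.29°
|L| = 50 / 402 ≈ 0.12438
Gain = 20 log₁₀(0.12438) ≈ -18.10 dB
∠L = 0.00° − 84.29° = -84.29°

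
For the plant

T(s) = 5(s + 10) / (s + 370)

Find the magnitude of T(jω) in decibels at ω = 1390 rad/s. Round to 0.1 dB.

13.7 dB

At s = jω = j1390:
zero (s+10): 10 + j1390 → |·| = √(10²+1390²) = √1932200 ≈ 1390, ∠ = arctan(1390/10) ≈ 89.59°
pole (s+370): 370 + j1390 → |·| = √(370²+1390²) = √2069000 ≈ 1438.4, ∠ = arctan(1390/370) ≈ 75.09°
|T| = 5 · 1390 / 1438.4 ≈ 4.8318
Gain = 20 log₁₀(4.8318) ≈ 13.68 dB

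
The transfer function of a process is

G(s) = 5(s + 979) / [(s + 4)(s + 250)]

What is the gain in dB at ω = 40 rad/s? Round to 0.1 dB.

-6.4 dB

At s = jω = j40:
zero (s+979): 979 + j40 → |·| = √(979²+40²) = √960041 ≈ 979.82, ∠ = arctan(40/979) ≈ 2.34°
pole (s+4): 4 + j40 → |·| = √(4²+40²) = √1616 ≈ 40.2, ∠ = arctan(40/4) ≈ 84.29°
pole (s+250): 250 + j40 → |·| = √(250²+40²) = √64100 ≈ 253.18, ∠ = arctan(40/250) ≈ 9.09°
|G| = 5 · 979.82 / 10178 ≈ 0.48134
Gain = 20 log₁₀(0.48134) ≈ -6.35 dB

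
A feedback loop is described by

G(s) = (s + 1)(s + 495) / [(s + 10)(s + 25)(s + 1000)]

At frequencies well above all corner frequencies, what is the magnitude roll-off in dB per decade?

-20 dB/decade

Each pole contributes −20 dB/decade at high frequency; each zero contributes +20 dB/decade.
Net: 2 zero(s) − 3 pole(s) → -20 dB/decade.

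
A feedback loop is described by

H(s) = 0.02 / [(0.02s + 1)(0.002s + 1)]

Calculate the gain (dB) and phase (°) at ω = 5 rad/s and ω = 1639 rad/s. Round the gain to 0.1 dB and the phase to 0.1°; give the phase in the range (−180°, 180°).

At ω = 5 rad/s:
pole (1 + j5·0.02) = 1 + j0.1 → |·| ≈ 1.005, ∠ ≈ 5.71°
pole (1 + j5·0.002) = 1 + j0.01 → |·| ≈ 1, ∠ ≈ 0.57°
|H| = 0.02 · 1 / (1.005 · 1) ≈ 0.0199
Gain = 20 log₁₀(0.0199) ≈ -34.02 dB
∠H = (0°) − (5.71° + 0.57°) = -6.28°

At ω = 1639 rad/s:
pole (1 + j1639·0.02) = 1 + j32.78 → |·| ≈ 32.795, ∠ ≈ 88.25°
pole (1 + j1639·0.002) = 1 + j3.278 → |·| ≈ 3.4271, ∠ ≈ 73.03°
|H| = 0.02 · 1 / (32.795 · 3.4271) ≈ 0.00017795
Gain = 20 log₁₀(0.00017795) ≈ -74.99 dB
∠H = (0°) − (88.25° + 73.03°) = -161.28°

ω = 5: -34.0 dB, -6.3°; ω = 1639: -75.0 dB, -161.3°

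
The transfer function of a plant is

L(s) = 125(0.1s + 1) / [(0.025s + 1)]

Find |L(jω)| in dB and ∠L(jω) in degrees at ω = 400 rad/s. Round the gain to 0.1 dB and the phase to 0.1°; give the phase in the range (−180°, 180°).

53.9 dB, 4.3°

At ω = 400 rad/s:
zero (1 + j400·0.1) = 1 + j40 → |·| ≈ 40.012, ∠ ≈ 88.57°
pole (1 + j400·0.025) = 1 + j10 → |·| ≈ 10.05, ∠ ≈ 84.29°
|L| = 125 · 40.012 / (10.05) ≈ 497.66
Gain = 20 log₁₀(497.66) ≈ 53.94 dB
∠L = (88.57°) − (84.29°) = 4.28°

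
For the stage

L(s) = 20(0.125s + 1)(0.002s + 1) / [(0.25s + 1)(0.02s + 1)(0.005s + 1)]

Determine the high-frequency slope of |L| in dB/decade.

Each pole contributes −20 dB/decade at high frequency; each zero contributes +20 dB/decade.
Net: 2 zero(s) − 3 pole(s) → -20 dB/decade.

-20 dB/decade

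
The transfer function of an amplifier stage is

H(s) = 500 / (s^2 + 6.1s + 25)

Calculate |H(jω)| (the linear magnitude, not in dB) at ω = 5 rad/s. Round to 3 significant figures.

At s = jω = j5:
quadratic: (j5)² + 6.1·j5 + 25 = 0 + j30.5 → |·| ≈ 30.5, ∠ ≈ 90.00°
|H| = 500 / 30.5 ≈ 16.393

16.4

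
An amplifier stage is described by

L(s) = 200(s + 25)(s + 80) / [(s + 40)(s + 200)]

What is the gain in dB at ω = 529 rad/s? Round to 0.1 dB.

45.5 dB

At s = jω = j529:
zero (s+25): 25 + j529 → |·| = √(25²+529²) = √280466 ≈ 529.59, ∠ = arctan(529/25) ≈ 87.29°
zero (s+80): 80 + j529 → |·| = √(80²+529²) = √286241 ≈ 535.01, ∠ = arctan(529/80) ≈ 81.40°
pole (s+40): 40 + j529 → |·| = √(40²+529²) = √281441 ≈ 530.51, ∠ = arctan(529/40) ≈ 85.68°
pole (s+200): 200 + j529 → |·| = √(200²+529²) = √319841 ≈ 565.54, ∠ = arctan(529/200) ≈ 69.29°
|L| = 200 · 2.8334e+05 / 3.0002e+05 ≈ 188.88
Gain = 20 log₁₀(188.88) ≈ 45.52 dB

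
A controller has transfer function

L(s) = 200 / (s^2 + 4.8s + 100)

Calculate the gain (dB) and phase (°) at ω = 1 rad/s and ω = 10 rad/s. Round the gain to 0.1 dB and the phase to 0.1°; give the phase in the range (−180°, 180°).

ω = 1: 6.1 dB, -2.8°; ω = 10: 12.4 dB, -90.0°

At s = jω = j1:
quadratic: (j1)² + 4.8·j1 + 100 = 99 + j4.8 → |·| ≈ 99.116, ∠ ≈ 2.78°
|L| = 200 / 99.116 ≈ 2.0178
Gain = 20 log₁₀(2.0178) ≈ 6.10 dB
∠L = 0.00° − 2.78° = -2.78°

At s = jω = j10:
quadratic: (j10)² + 4.8·j10 + 100 = 0 + j48 → |·| ≈ 48, ∠ ≈ 90.00°
|L| = 200 / 48 ≈ 4.1667
Gain = 20 log₁₀(4.1667) ≈ 12.40 dB
∠L = 0.00° − 90.00° = -90.00°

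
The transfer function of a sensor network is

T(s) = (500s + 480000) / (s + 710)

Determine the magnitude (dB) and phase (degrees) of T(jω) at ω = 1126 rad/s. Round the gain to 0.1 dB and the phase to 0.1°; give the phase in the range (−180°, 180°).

Substitute s = j1126:
Numerator: 500(j1126) + 480000 = 480000 + j563000
Denominator: (j1126) + 710 = 710 + j1126
|N| = √(480000² + 563000²) ≈ 7.3984e+05, ∠N ≈ 49.55°
|D| = √(710² + 1126²) ≈ 1331.2, ∠D ≈ 57.77°
|T| = 7.3984e+05 / 1331.2 ≈ 555.77
Gain = 20 log₁₀(555.77) ≈ 54.90 dB
∠T = 49.55° − 57.77° = -8.22°

54.9 dB, -8.2°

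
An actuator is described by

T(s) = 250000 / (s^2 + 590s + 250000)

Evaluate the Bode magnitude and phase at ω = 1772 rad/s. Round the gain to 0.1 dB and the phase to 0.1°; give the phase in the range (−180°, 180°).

-21.8 dB, -160.1°

At s = jω = j1772:
quadratic: (j1772)² + 590·j1772 + 250000 = -2889984 + j1045480 → |·| ≈ 3.0733e+06, ∠ ≈ 160.11°
|T| = 250000 / 3.0733e+06 ≈ 0.081346
Gain = 20 log₁₀(0.081346) ≈ -21.79 dB
∠T = 0.00° − 160.11° = -160.11°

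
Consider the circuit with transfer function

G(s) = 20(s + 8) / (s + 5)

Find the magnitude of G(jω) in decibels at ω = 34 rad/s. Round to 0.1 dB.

26.2 dB

At s = jω = j34:
zero (s+8): 8 + j34 → |·| = √(8²+34²) = √1220 ≈ 34.928, ∠ = arctan(34/8) ≈ 76.76°
pole (s+5): 5 + j34 → |·| = √(5²+34²) = √1181 ≈ 34.366, ∠ = arctan(34/5) ≈ 81.63°
|G| = 20 · 34.928 / 34.366 ≈ 20.327
Gain = 20 log₁₀(20.327) ≈ 26.16 dB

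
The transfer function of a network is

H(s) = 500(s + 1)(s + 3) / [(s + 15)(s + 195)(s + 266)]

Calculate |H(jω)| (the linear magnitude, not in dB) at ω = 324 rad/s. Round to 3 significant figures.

At s = jω = j324:
zero (s+1): 1 + j324 → |·| = √(1²+324²) = √104977 ≈ 324, ∠ = arctan(324/1) ≈ 89.82°
zero (s+3): 3 + j324 → |·| = √(3²+324²) = √104985 ≈ 324.01, ∠ = arctan(324/3) ≈ 89.47°
pole (s+15): 15 + j324 → |·| = √(15²+324²) = √105201 ≈ 324.35, ∠ = arctan(324/15) ≈ 87.35°
pole (s+195): 195 + j324 → |·| = √(195²+324²) = √143001 ≈ 378.15, ∠ = arctan(324/195) ≈ 58.96°
pole (s+266): 266 + j324 → |·| = √(266²+324²) = √175732 ≈ 419.2, ∠ = arctan(324/266) ≈ 50.61°
|H| = 500 · 1.0498e+05 / 5.1416e+07 ≈ 1.0209

1.02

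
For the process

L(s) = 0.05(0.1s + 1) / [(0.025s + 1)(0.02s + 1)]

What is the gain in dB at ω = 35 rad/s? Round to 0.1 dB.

-19.0 dB

At ω = 35 rad/s:
zero (1 + j35·0.1) = 1 + j3.5 → |·| ≈ 3.6401, ∠ ≈ 74.05°
pole (1 + j35·0.025) = 1 + j0.875 → |·| ≈ 1.3288, ∠ ≈ 41.19°
pole (1 + j35·0.02) = 1 + j0.7 → |·| ≈ 1.2207, ∠ ≈ 34.99°
|L| = 0.05 · 3.6401 / (1.3288 · 1.2207) ≈ 0.11221
Gain = 20 log₁₀(0.11221) ≈ -19.00 dB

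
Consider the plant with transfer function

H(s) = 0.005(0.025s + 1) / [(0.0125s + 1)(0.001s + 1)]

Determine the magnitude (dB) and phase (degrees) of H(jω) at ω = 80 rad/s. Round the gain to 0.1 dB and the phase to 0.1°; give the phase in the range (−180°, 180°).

At ω = 80 rad/s:
zero (1 + j80·0.025) = 1 + j2 → |·| ≈ 2.2361, ∠ ≈ 63.43°
pole (1 + j80·0.0125) = 1 + j1 → |·| ≈ 1.4142, ∠ ≈ 45.00°
pole (1 + j80·0.001) = 1 + j0.08 → |·| ≈ 1.0032, ∠ ≈ 4.57°
|H| = 0.005 · 2.2361 / (1.4142 · 1.0032) ≈ 0.0078807
Gain = 20 log₁₀(0.0078807) ≈ -42.07 dB
∠H = (63.43°) − (45.00° + 4.57°) = 13.86°

-42.1 dB, 13.9°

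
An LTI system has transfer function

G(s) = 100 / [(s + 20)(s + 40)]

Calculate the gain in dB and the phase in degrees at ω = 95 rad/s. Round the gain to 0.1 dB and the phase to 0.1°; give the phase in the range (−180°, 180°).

-40.0 dB, -145.3°

At s = jω = j95:
pole (s+20): 20 + j95 → |·| = √(20²+95²) = √9425 ≈ 97.082, ∠ = arctan(95/20) ≈ 78.11°
pole (s+40): 40 + j95 → |·| = √(40²+95²) = √10625 ≈ 103.08, ∠ = arctan(95/40) ≈ 67.17°
|G| = 100 / 10007 ≈ 0.009993
Gain = 20 log₁₀(0.009993) ≈ -40.01 dB
∠G = 0.00° − 145.28° = -145.28°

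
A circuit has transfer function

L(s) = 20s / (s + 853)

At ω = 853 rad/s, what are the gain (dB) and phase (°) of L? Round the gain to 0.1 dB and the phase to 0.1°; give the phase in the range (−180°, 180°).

23.0 dB, 45.0°

At s = jω = j853:
zero at origin: s = j853 → |·| = 853, ∠ = 90.00°
pole (s+853): 853 + j853 → |·| = √(853²+853²) = √1455218 ≈ 1206.3, ∠ = arctan(853/853) ≈ 45.00°
|L| = 20 · 853 / 1206.3 ≈ 14.142
Gain = 20 log₁₀(14.142) ≈ 23.01 dB
∠L = 90.00° − 45.00° = 45.00°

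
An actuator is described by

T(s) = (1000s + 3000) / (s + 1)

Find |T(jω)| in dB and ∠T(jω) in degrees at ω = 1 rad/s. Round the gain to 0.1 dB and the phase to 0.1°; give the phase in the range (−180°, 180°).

67.0 dB, -26.6°

Substitute s = j1:
Numerator: 1000(j1) + 3000 = 3000 + j1000
Denominator: (j1) + 1 = 1 + j1
|N| = √(3000² + 1000²) ≈ 3162.3, ∠N ≈ 18.43°
|D| = √(1² + 1²) ≈ 1.4142, ∠D ≈ 45.00°
|T| = 3162.3 / 1.4142 ≈ 2236.1
Gain = 20 log₁₀(2236.1) ≈ 66.99 dB
∠T = 18.43° − 45.00° = -26.57°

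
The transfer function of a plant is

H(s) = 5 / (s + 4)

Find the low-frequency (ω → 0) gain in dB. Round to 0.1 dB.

1.9 dB

H(0) = 5 / (4) = 1.25
20 log₁₀(1.25) ≈ 1.94 dB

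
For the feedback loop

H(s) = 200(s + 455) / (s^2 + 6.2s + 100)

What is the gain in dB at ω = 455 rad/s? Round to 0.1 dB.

-4.1 dB

At s = jω = j455:
zero (s+455): 455 + j455 → |·| = √(455²+455²) = √414050 ≈ 643.47, ∠ = arctan(455/455) ≈ 45.00°
quadratic: (j455)² + 6.2·j455 + 100 = -206925 + j2821 → |·| ≈ 2.0694e+05, ∠ ≈ 179.22°
|H| = 200 · 643.47 / 2.0694e+05 ≈ 0.62189
Gain = 20 log₁₀(0.62189) ≈ -4.13 dB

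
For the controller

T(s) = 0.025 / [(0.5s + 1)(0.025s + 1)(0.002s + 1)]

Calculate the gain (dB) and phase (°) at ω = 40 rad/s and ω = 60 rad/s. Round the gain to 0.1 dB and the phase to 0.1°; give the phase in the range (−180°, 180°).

ω = 40: -61.1 dB, -136.7°; ω = 60: -66.8 dB, -151.2°

At ω = 40 rad/s:
pole (1 + j40·0.5) = 1 + j20 → |·| ≈ 20.025, ∠ ≈ 87.14°
pole (1 + j40·0.025) = 1 + j1 → |·| ≈ 1.4142, ∠ ≈ 45.00°
pole (1 + j40·0.002) = 1 + j0.08 → |·| ≈ 1.0032, ∠ ≈ 4.57°
|T| = 0.025 · 1 / (20.025 · 1.4142 · 1.0032) ≈ 0.00087997
Gain = 20 log₁₀(0.00087997) ≈ -61.11 dB
∠T = (0°) − (87.14° + 45.00° + 4.57°) = -136.71°

At ω = 60 rad/s:
pole (1 + j60·0.5) = 1 + j30 → |·| ≈ 30.017, ∠ ≈ 88.09°
pole (1 + j60·0.025) = 1 + j1.5 → |·| ≈ 1.8028, ∠ ≈ 56.31°
pole (1 + j60·0.002) = 1 + j0.12 → |·| ≈ 1.0072, ∠ ≈ 6.84°
|T| = 0.025 · 1 / (30.017 · 1.8028 · 1.0072) ≈ 0.00045868
Gain = 20 log₁₀(0.00045868) ≈ -66.77 dB
∠T = (0°) − (88.09° + 56.31° + 6.84°) = -151.24°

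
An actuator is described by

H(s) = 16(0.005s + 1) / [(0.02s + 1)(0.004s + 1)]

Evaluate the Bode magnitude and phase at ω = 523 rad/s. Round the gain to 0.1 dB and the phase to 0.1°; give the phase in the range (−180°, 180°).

5.3 dB, -79.9°

At ω = 523 rad/s:
zero (1 + j523·0.005) = 1 + j2.615 → |·| ≈ 2.7997, ∠ ≈ 69.07°
pole (1 + j523·0.02) = 1 + j10.46 → |·| ≈ 10.508, ∠ ≈ 84.54°
pole (1 + j523·0.004) = 1 + j2.092 → |·| ≈ 2.3187, ∠ ≈ 64.45°
|H| = 16 · 2.7997 / (10.508 · 2.3187) ≈ 1.8385
Gain = 20 log₁₀(1.8385) ≈ 5.29 dB
∠H = (69.07°) − (84.54° + 64.45°) = -79.92°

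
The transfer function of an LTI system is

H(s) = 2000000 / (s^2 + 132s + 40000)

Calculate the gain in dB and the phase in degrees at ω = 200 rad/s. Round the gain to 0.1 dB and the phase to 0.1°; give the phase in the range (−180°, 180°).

37.6 dB, -90.0°

At s = jω = j200:
quadratic: (j200)² + 132·j200 + 40000 = 0 + j26400 → |·| ≈ 26400, ∠ ≈ 90.00°
|H| = 2000000 / 26400 ≈ 75.758
Gain = 20 log₁₀(75.758) ≈ 37.59 dB
∠H = 0.00° − 90.00° = -90.00°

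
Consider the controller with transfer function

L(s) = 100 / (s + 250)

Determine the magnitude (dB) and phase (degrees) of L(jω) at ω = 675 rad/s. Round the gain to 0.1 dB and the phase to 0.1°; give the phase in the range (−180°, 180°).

Substitute s = j675:
Numerator: 100 = 100 + j0
Denominator: (j675) + 250 = 250 + j675
|N| = √(100² + 0²) ≈ 100, ∠N ≈ 0.00°
|D| = √(250² + 675²) ≈ 719.81, ∠D ≈ 69.68°
|L| = 100 / 719.81 ≈ 0.13893
Gain = 20 log₁₀(0.13893) ≈ -17.14 dB
∠L = 0.00° − 69.68° = -69.68°

-17.1 dB, -69.7°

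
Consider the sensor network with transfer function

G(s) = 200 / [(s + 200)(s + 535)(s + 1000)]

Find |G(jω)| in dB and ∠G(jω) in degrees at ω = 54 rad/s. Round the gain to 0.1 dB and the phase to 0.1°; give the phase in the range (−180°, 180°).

-114.9 dB, -24.0°

At s = jω = j54:
pole (s+200): 200 + j54 → |·| = √(200²+54²) = √42916 ≈ 207.16, ∠ = arctan(54/200) ≈ 15.11°
pole (s+535): 535 + j54 → |·| = √(535²+54²) = √289141 ≈ 537.72, ∠ = arctan(54/535) ≈ 5.76°
pole (s+1000): 1000 + j54 → |·| = √(1000²+54²) = √1002916 ≈ 1001.5, ∠ = arctan(54/1000) ≈ 3.09°
|G| = 200 / 1.1156e+08 ≈ 1.7928e-06
Gain = 20 log₁₀(1.7928e-06) ≈ -114.93 dB
∠G = 0.00° − 23.96° = -23.96°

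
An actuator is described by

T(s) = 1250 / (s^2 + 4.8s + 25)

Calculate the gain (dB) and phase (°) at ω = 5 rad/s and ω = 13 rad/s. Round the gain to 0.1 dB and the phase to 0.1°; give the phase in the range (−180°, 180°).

At s = jω = j5:
quadratic: (j5)² + 4.8·j5 + 25 = 0 + j24 → |·| ≈ 24, ∠ ≈ 90.00°
|T| = 1250 / 24 ≈ 52.083
Gain = 20 log₁₀(52.083) ≈ 34.33 dB
∠T = 0.00° − 90.00° = -90.00°

At s = jω = j13:
quadratic: (j13)² + 4.8·j13 + 25 = -144 + j62.4 → |·| ≈ 156.94, ∠ ≈ 156.57°
|T| = 1250 / 156.94 ≈ 7.9648
Gain = 20 log₁₀(7.9648) ≈ 18.02 dB
∠T = 0.00° − 156.57° = -156.57°

ω = 5: 34.3 dB, -90.0°; ω = 13: 18.0 dB, -156.6°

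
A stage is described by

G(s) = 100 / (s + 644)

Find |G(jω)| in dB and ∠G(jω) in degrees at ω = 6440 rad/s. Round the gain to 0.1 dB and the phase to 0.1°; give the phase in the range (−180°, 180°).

At s = jω = j6440:
pole (s+644): 644 + j6440 → |·| = √(644²+6440²) = √41888336 ≈ 6472.1, ∠ = arctan(6440/644) ≈ 84.29°
|G| = 100 / 6472.1 ≈ 0.015451
Gain = 20 log₁₀(0.015451) ≈ -36.22 dB
∠G = 0.00° − 84.29° = -84.29°

-36.2 dB, -84.3°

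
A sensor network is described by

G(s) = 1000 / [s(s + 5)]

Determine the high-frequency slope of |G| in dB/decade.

Each pole contributes −20 dB/decade at high frequency; each zero contributes +20 dB/decade.
Net: 0 zero(s) − 2 pole(s) → -40 dB/decade.

-40 dB/decade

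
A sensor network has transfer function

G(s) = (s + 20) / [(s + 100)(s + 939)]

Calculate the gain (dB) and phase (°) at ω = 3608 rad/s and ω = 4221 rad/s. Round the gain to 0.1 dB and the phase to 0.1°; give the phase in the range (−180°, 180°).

At s = jω = j3608:
zero (s+20): 20 + j3608 → |·| = √(20²+3608²) = √13018064 ≈ 3608.1, ∠ = arctan(3608/20) ≈ 89.68°
pole (s+100): 100 + j3608 → |·| = √(100²+3608²) = √13027664 ≈ 3609.4, ∠ = arctan(3608/100) ≈ 88.41°
pole (s+939): 939 + j3608 → |·| = √(939²+3608²) = √13899385 ≈ 3728.2, ∠ = arctan(3608/939) ≈ 75.41°
|G| = 1 · 3608.1 / 1.3457e+07 ≈ 0.00026812
Gain = 20 log₁₀(0.00026812) ≈ -71.43 dB
∠G = 89.68° − 163.82° = -74.14°

At s = jω = j4221:
zero (s+20): 20 + j4221 → |·| = √(20²+4221²) = √17817241 ≈ 4221, ∠ = arctan(4221/20) ≈ 89.73°
pole (s+100): 100 + j4221 → |·| = √(100²+4221²) = √17826841 ≈ 4222.2, ∠ = arctan(4221/100) ≈ 88.64°
pole (s+939): 939 + j4221 → |·| = √(939²+4221²) = √18698562 ≈ 4324.2, ∠ = arctan(4221/939) ≈ 77.46°
|G| = 1 · 4221 / 1.8258e+07 ≈ 0.00023119
Gain = 20 log₁₀(0.00023119) ≈ -72.72 dB
∠G = 89.73° − 166.10° = -76.37°

ω = 3608: -71.4 dB, -74.1°; ω = 4221: -72.7 dB, -76.4°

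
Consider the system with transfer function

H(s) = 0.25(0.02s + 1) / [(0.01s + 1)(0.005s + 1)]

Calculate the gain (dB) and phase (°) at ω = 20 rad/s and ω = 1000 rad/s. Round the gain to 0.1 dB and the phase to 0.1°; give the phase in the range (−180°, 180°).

At ω = 20 rad/s:
zero (1 + j20·0.02) = 1 + j0.4 → |·| ≈ 1.077, ∠ ≈ 21.80°
pole (1 + j20·0.01) = 1 + j0.2 → |·| ≈ 1.0198, ∠ ≈ 11.31°
pole (1 + j20·0.005) = 1 + j0.1 → |·| ≈ 1.005, ∠ ≈ 5.71°
|H| = 0.25 · 1.077 / (1.0198 · 1.005) ≈ 0.26271
Gain = 20 log₁₀(0.26271) ≈ -11.61 dB
∠H = (21.80°) − (11.31° + 5.71°) = 4.78°

At ω = 1000 rad/s:
zero (1 + j1000·0.02) = 1 + j20 → |·| ≈ 20.025, ∠ ≈ 87.14°
pole (1 + j1000·0.01) = 1 + j10 → |·| ≈ 10.05, ∠ ≈ 84.29°
pole (1 + j1000·0.005) = 1 + j5 → |·| ≈ 5.099, ∠ ≈ 78.69°
|H| = 0.25 · 20.025 / (10.05 · 5.099) ≈ 0.097693
Gain = 20 log₁₀(0.097693) ≈ -20.20 dB
∠H = (87.14°) − (84.29° + 78.69°) = -75.84°

ω = 20: -11.6 dB, 4.8°; ω = 1000: -20.2 dB, -75.8°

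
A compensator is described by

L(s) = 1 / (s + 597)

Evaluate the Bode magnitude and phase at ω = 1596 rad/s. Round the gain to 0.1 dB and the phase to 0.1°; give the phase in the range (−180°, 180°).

At s = jω = j1596:
pole (s+597): 597 + j1596 → |·| = √(597²+1596²) = √2903625 ≈ 1704, ∠ = arctan(1596/597) ≈ 69.49°
|L| = 1 / 1704 ≈ 0.00058685
Gain = 20 log₁₀(0.00058685) ≈ -64.63 dB
∠L = 0.00° − 69.49° = -69.49°

-64.6 dB, -69.5°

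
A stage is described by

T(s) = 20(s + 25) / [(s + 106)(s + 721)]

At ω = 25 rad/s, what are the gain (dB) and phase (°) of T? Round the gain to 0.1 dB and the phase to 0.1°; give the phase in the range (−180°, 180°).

-40.9 dB, 29.7°

At s = jω = j25:
zero (s+25): 25 + j25 → |·| = √(25²+25²) = √1250 ≈ 35.355, ∠ = arctan(25/25) ≈ 45.00°
pole (s+106): 106 + j25 → |·| = √(106²+25²) = √11861 ≈ 108.91, ∠ = arctan(25/106) ≈ 13.27°
pole (s+721): 721 + j25 → |·| = √(721²+25²) = √520466 ≈ 721.43, ∠ = arctan(25/721) ≈ 1.99°
|T| = 20 · 35.355 / 78571 ≈ 0.0089995
Gain = 20 log₁₀(0.0089995) ≈ -40.92 dB
∠T = 45.00° − 15.26° = 29.74°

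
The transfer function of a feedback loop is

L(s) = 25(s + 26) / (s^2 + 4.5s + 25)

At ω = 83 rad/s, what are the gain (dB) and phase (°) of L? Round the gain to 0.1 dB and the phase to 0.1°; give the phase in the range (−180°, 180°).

At s = jω = j83:
zero (s+26): 26 + j83 → |·| = √(26²+83²) = √7565 ≈ 86.977, ∠ = arctan(83/26) ≈ 72.61°
quadratic: (j83)² + 4.5·j83 + 25 = -6864 + j373.5 → |·| ≈ 6874.2, ∠ ≈ 176.89°
|L| = 25 · 86.977 / 6874.2 ≈ 0.31632
Gain = 20 log₁₀(0.31632) ≈ -10.00 dB
∠L = 72.61° − 176.89° = -104.28°

-10.0 dB, -104.3°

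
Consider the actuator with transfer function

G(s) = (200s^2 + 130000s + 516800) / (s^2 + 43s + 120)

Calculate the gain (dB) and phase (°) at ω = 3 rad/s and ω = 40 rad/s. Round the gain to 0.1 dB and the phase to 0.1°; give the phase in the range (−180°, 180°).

Substitute s = j3:
Numerator: 200(j3)^2 + 130000(j3) + 516800 = 515000 + j390000
Denominator: (j3)^2 + 43(j3) + 120 = 111 + j129
|N| = √(515000² + 390000²) ≈ 6.4601e+05, ∠N ≈ 37.14°
|D| = √(111² + 129²) ≈ 170.18, ∠D ≈ 49.29°
|G| = 6.4601e+05 / 170.18 ≈ 3796
Gain = 20 log₁₀(3796) ≈ 71.59 dB
∠G = 37.14° − 49.29° = -12.15°

Substitute s = j40:
Numerator: 200(j40)^2 + 130000(j40) + 516800 = 196800 + j5200000
Denominator: (j40)^2 + 43(j40) + 120 = -1480 + j1720
|N| = √(196800² + 5200000²) ≈ 5.2037e+06, ∠N ≈ 87.83°
|D| = √(1480² + 1720²) ≈ 2269.1, ∠D ≈ 130.71°
|G| = 5.2037e+06 / 2269.1 ≈ 2293.3
Gain = 20 log₁₀(2293.3) ≈ 67.21 dB
∠G = 87.83° − 130.71° = -42.88°

ω = 3: 71.6 dB, -12.2°; ω = 40: 67.2 dB, -42.9°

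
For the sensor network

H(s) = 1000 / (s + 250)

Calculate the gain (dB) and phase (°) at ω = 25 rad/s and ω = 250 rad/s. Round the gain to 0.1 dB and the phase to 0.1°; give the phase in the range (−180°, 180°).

Substitute s = j25:
Numerator: 1000 = 1000 + j0
Denominator: (j25) + 250 = 250 + j25
|N| = √(1000² + 0²) ≈ 1000, ∠N ≈ 0.00°
|D| = √(250² + 25²) ≈ 251.25, ∠D ≈ 5.71°
|H| = 1000 / 251.25 ≈ 3.9801
Gain = 20 log₁₀(3.9801) ≈ 12.00 dB
∠H = 0.00° − 5.71° = -5.71°

Substitute s = j250:
Numerator: 1000 = 1000 + j0
Denominator: (j250) + 250 = 250 + j250
|N| = √(1000² + 0²) ≈ 1000, ∠N ≈ 0.00°
|D| = √(250² + 250²) ≈ 353.55, ∠D ≈ 45.00°
|H| = 1000 / 353.55 ≈ 2.8285
Gain = 20 log₁₀(2.8285) ≈ 9.03 dB
∠H = 0.00° − 45.00° = -45.00°

ω = 25: 12.0 dB, -5.7°; ω = 250: 9.0 dB, -45.0°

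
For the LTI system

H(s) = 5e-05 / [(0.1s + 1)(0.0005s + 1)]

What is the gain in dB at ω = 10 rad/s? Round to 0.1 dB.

At ω = 10 rad/s:
pole (1 + j10·0.1) = 1 + j1 → |·| ≈ 1.4142, ∠ ≈ 45.00°
pole (1 + j10·0.0005) = 1 + j0.005 → |·| ≈ 1, ∠ ≈ 0.29°
|H| = 5e-05 · 1 / (1.4142 · 1) ≈ 3.5356e-05
Gain = 20 log₁₀(3.5356e-05) ≈ -89.03 dB

-89.0 dB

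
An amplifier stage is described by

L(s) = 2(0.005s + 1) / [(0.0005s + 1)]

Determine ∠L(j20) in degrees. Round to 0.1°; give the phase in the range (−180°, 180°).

5.1°

At ω = 20 rad/s:
zero (1 + j20·0.005) = 1 + j0.1 → |·| ≈ 1.005, ∠ ≈ 5.71°
pole (1 + j20·0.0005) = 1 + j0.01 → |·| ≈ 1, ∠ ≈ 0.57°
∠L = (5.71°) − (0.57°) = 5.14°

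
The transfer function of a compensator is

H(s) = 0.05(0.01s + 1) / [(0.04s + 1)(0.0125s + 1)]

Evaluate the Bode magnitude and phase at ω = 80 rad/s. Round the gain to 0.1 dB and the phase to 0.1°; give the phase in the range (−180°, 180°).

At ω = 80 rad/s:
zero (1 + j80·0.01) = 1 + j0.8 → |·| ≈ 1.2806, ∠ ≈ 38.66°
pole (1 + j80·0.04) = 1 + j3.2 → |·| ≈ 3.3526, ∠ ≈ 72.65°
pole (1 + j80·0.0125) = 1 + j1 → |·| ≈ 1.4142, ∠ ≈ 45.00°
|H| = 0.05 · 1.2806 / (3.3526 · 1.4142) ≈ 0.013505
Gain = 20 log₁₀(0.013505) ≈ -37.39 dB
∠H = (38.66°) − (72.65° + 45.00°) = -78.99°

-37.4 dB, -79.0°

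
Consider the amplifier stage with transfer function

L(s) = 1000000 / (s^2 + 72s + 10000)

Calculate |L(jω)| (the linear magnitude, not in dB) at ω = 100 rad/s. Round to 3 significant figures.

At s = jω = j100:
quadratic: (j100)² + 72·j100 + 10000 = 0 + j7200 → |·| ≈ 7200, ∠ ≈ 90.00°
|L| = 1000000 / 7200 ≈ 138.89

139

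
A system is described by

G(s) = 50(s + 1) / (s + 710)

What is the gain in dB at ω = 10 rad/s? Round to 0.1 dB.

-3.0 dB

At s = jω = j10:
zero (s+1): 1 + j10 → |·| = √(1²+10²) = √101 ≈ 10.05, ∠ = arctan(10/1) ≈ 84.29°
pole (s+710): 710 + j10 → |·| = √(710²+10²) = √504200 ≈ 710.07, ∠ = arctan(10/710) ≈ 0.81°
|G| = 50 · 10.05 / 710.07 ≈ 0.70768
Gain = 20 log₁₀(0.70768) ≈ -3.00 dB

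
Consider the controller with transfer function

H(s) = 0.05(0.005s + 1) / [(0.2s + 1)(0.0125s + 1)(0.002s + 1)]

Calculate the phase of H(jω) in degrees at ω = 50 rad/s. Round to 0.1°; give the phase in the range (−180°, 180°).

-108.0°

At ω = 50 rad/s:
zero (1 + j50·0.005) = 1 + j0.25 → |·| ≈ 1.0308, ∠ ≈ 14.04°
pole (1 + j50·0.2) = 1 + j10 → |·| ≈ 10.05, ∠ ≈ 84.29°
pole (1 + j50·0.0125) = 1 + j0.625 → |·| ≈ 1.1792, ∠ ≈ 32.01°
pole (1 + j50·0.002) = 1 + j0.1 → |·| ≈ 1.005, ∠ ≈ 5.71°
∠H = (14.04°) − (84.29° + 32.01° + 5.71°) = -107.97°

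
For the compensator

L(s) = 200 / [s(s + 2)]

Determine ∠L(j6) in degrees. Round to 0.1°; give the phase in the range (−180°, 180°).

-161.6°

At s = jω = j6:
pole (s+2): 2 + j6 → |·| = √(2²+6²) = √40 ≈ 6.3246, ∠ = arctan(6/2) ≈ 71.57°
pole at origin: |s| = 6, ∠ = 90.00° (in denominator)
∠L = 0.00° − 161.57° = -161.57°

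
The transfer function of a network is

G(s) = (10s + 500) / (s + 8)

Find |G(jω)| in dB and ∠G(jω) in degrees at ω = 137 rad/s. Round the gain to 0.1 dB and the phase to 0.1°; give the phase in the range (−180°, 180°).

Substitute s = j137:
Numerator: 10(j137) + 500 = 500 + j1370
Denominator: (j137) + 8 = 8 + j137
|N| = √(500² + 1370²) ≈ 1458.4, ∠N ≈ 69.95°
|D| = √(8² + 137²) ≈ 137.23, ∠D ≈ 86.66°
|G| = 1458.4 / 137.23 ≈ 10.627
Gain = 20 log₁₀(10.627) ≈ 20.53 dB
∠G = 69.95° − 86.66° = -16.71°

20.5 dB, -16.7°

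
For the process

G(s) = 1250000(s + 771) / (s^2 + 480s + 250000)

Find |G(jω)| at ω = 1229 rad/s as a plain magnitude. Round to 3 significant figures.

1.30e+03

At s = jω = j1229:
zero (s+771): 771 + j1229 → |·| = √(771²+1229²) = √2104882 ≈ 1450.8, ∠ = arctan(1229/771) ≈ 57.90°
quadratic: (j1229)² + 480·j1229 + 250000 = -1260441 + j589920 → |·| ≈ 1.3917e+06, ∠ ≈ 154.92°
|G| = 1250000 · 1450.8 / 1.3917e+06 ≈ 1303.1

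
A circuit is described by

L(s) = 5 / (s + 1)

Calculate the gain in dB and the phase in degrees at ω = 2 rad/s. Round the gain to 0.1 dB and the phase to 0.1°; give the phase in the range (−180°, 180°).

7.0 dB, -63.4°

Substitute s = j2:
Numerator: 5 = 5 + j0
Denominator: (j2) + 1 = 1 + j2
|N| = √(5² + 0²) ≈ 5, ∠N ≈ 0.00°
|D| = √(1² + 2²) ≈ 2.2361, ∠D ≈ 63.43°
|L| = 5 / 2.2361 ≈ 2.236
Gain = 20 log₁₀(2.236) ≈ 6.99 dB
∠L = 0.00° − 63.43° = -63.43°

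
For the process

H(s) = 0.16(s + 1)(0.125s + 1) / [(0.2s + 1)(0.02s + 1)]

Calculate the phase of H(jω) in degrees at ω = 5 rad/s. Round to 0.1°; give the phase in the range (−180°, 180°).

At ω = 5 rad/s:
zero (1 + j5·1) = 1 + j5 → |·| ≈ 5.099, ∠ ≈ 78.69°
zero (1 + j5·0.125) = 1 + j0.625 → |·| ≈ 1.1792, ∠ ≈ 32.01°
pole (1 + j5·0.2) = 1 + j1 → |·| ≈ 1.4142, ∠ ≈ 45.00°
pole (1 + j5·0.02) = 1 + j0.1 → |·| ≈ 1.005, ∠ ≈ 5.71°
∠H = (78.69° + 32.01°) − (45.00° + 5.71°) = 59.99°

60.0°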